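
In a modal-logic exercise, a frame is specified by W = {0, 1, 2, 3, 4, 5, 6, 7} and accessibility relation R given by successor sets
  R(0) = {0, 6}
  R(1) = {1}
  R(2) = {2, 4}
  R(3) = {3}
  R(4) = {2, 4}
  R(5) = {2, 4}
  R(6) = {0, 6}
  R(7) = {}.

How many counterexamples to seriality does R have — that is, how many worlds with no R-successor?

1

Enumerating: 7.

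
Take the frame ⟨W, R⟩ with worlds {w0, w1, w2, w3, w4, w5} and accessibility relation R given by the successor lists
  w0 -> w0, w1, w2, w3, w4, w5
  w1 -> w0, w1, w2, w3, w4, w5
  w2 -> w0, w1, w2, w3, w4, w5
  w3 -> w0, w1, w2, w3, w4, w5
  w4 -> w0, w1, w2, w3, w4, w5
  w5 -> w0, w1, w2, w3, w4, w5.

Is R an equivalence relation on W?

Reflexive: yes — every world is R-related to itself.
Symmetric: yes — every pair in R has its reverse in R.
Transitive: yes — every two-step R-path is closed by a direct edge.
So R is an equivalence relation.

Yes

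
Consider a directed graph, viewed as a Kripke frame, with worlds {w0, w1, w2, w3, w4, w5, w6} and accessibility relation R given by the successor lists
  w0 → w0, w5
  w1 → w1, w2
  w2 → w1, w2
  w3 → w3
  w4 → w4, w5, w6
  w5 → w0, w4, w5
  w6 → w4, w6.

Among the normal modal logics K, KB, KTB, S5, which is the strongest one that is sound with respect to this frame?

Symmetric (axiom B): yes — every pair in R has its reverse in R.
Reflexive (axiom T): yes — every world is R-related to itself.
Euclidean (axiom 5): no — w4 R w5 and w4 R w6, but not w5 R w6.
So F validates K, KB, KTB; S5 would additionally require R to be Euclidean. The strongest is KTB.

KTB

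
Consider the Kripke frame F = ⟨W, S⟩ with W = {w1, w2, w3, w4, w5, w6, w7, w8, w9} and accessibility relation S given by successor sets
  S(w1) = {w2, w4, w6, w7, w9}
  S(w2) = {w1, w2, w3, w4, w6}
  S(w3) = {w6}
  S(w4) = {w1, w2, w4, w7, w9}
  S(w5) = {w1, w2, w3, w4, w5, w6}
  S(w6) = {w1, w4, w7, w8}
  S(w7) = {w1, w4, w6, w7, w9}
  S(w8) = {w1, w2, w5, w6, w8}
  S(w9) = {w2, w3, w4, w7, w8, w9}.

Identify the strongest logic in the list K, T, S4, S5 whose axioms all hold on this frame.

K

Reflexive (axiom T): no — w1 is not related to itself.
Transitive (axiom 4): no — w1 S w2 and w2 S w3, but not w1 S w3.
Euclidean (axiom 5): no — w1 S w2 and w1 S w7, but not w2 S w7.
So F validates K; T would additionally require S to be reflexive. The strongest is K.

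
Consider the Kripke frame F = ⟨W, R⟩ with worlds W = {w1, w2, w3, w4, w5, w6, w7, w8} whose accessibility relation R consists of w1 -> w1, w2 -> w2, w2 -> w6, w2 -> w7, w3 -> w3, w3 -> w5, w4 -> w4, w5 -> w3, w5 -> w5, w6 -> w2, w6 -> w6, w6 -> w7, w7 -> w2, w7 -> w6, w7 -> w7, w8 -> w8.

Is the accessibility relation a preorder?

Reflexive: yes — every world is R-related to itself.
Transitive: yes — every two-step R-path is closed by a direct edge.
So R is a preorder.

Yes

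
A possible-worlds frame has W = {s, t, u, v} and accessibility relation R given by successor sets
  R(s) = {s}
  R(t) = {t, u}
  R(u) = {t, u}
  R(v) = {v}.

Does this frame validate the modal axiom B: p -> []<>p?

Yes

The schema B characterises exactly the symmetric frames.
Symmetric: yes — every pair in R has its reverse in R.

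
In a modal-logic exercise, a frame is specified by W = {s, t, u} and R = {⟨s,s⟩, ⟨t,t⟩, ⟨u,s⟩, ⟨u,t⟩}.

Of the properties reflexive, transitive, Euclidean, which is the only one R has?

transitive

Reflexive: no — u is not related to itself.
Transitive: yes — every two-step R-path is closed by a direct edge.
Euclidean: no — u R s and u R t, but not s R t.
Only transitive holds.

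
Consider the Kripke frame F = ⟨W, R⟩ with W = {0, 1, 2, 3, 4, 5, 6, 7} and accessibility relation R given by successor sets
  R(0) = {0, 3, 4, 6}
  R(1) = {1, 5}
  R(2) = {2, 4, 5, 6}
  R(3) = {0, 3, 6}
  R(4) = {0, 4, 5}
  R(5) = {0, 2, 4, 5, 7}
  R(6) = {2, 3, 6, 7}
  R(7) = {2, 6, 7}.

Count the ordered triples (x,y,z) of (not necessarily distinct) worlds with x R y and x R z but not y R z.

29

Enumerating: (0,3,4), (0,4,3), (0,4,6), (0,6,0), (0,6,4), (1,5,1), (2,4,2), (2,4,6), (2,5,6), (2,6,4), (2,6,5), (3,6,0), … and 17 more.
Total: 29.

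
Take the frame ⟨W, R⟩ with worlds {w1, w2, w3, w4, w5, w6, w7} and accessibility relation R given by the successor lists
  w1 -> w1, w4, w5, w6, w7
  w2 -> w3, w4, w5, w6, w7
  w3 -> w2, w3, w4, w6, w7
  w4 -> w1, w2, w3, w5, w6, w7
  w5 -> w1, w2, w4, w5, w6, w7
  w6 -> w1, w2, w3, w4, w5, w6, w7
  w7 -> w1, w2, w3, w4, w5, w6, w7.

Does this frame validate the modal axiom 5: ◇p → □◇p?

No

By correspondence theory, 5 is valid on a frame iff R is Euclidean.
Euclidean: no — w2 R w3 and w2 R w5, but not w3 R w5.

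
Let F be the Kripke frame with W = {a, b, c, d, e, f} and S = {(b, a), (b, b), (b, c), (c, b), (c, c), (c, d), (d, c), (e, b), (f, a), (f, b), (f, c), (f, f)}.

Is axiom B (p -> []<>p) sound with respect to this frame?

Axiom B corresponds to the accessibility relation being symmetric.
Symmetric: no — b S a but not a S b.

No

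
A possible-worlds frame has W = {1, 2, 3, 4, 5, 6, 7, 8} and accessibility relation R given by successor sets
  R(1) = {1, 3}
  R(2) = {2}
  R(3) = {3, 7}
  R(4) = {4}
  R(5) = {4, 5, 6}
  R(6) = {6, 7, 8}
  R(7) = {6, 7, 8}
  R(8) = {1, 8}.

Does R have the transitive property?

No

Transitive: no — 1 R 3 and 3 R 7, but not 1 R 7.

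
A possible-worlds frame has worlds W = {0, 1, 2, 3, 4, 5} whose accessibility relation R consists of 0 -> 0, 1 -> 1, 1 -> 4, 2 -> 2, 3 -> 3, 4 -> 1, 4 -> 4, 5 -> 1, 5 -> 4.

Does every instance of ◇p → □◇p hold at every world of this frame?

Axiom 5 corresponds to the accessibility relation being Euclidean.
Euclidean: yes — any two successors of a common world are R-related.

Yes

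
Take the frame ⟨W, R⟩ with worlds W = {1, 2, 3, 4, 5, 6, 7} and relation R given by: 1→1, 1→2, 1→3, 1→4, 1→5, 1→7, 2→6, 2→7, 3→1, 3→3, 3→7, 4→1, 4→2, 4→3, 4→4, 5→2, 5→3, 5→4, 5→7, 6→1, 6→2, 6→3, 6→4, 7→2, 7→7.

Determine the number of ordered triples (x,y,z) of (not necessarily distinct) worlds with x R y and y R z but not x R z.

Enumerating: (1,2,6), (2,6,1), (2,6,2), (2,6,3), (2,6,4), (2,7,2), (3,1,2), (3,1,4), (3,1,5), (3,7,2), (4,1,5), (4,1,7), … and 12 more.
Total: 24.

24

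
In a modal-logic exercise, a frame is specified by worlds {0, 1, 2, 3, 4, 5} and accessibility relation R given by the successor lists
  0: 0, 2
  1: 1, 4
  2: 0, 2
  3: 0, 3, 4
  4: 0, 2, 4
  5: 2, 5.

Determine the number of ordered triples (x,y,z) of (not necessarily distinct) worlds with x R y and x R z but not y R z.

Enumerating: (1,4,1), (3,0,3), (3,0,4), (3,4,3), (4,0,4), (4,2,4), (5,2,5).

7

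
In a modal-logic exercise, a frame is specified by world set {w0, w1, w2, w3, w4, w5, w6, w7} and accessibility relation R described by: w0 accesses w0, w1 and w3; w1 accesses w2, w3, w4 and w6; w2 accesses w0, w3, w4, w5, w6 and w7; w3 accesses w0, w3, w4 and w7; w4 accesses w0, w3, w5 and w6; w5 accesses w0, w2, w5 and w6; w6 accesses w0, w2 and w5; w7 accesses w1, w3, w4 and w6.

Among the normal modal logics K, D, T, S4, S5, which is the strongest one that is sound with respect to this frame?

D

Serial (axiom D): yes — every world has a successor (e.g. w0 R w0).
Reflexive (axiom T): no — w1 is not related to itself.
Transitive (axiom 4): no — w0 R w1 and w1 R w2, but not w0 R w2.
Euclidean (axiom 5): no — w0 R w3 and w0 R w1, but not w3 R w1.
So F validates K, D; T would additionally require R to be reflexive. The strongest is D.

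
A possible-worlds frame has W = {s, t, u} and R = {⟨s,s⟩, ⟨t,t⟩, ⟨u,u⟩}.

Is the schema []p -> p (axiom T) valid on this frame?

By correspondence theory, T is valid on a frame iff R is reflexive.
Reflexive: yes — every world is R-related to itself.

Yes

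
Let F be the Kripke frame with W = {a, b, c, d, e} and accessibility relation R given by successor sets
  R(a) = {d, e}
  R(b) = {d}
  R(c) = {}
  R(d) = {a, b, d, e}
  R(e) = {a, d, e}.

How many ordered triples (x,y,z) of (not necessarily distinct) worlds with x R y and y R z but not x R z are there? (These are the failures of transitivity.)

Enumerating: (a,d,a), (a,d,b), (a,e,a), (b,d,a), (b,d,b), (b,d,e), (e,d,b).

7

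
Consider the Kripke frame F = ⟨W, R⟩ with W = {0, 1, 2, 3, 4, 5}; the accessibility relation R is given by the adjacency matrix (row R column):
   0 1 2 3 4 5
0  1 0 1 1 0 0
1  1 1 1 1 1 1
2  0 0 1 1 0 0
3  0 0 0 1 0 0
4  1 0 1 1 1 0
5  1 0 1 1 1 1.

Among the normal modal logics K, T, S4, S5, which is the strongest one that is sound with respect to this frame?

S4

Reflexive (axiom T): yes — every world is R-related to itself.
Transitive (axiom 4): yes — every two-step R-path is closed by a direct edge.
Euclidean (axiom 5): no — 0 R 3 and 0 R 2, but not 3 R 2.
So F validates K, T, S4; S5 would additionally require R to be Euclidean. The strongest is S4.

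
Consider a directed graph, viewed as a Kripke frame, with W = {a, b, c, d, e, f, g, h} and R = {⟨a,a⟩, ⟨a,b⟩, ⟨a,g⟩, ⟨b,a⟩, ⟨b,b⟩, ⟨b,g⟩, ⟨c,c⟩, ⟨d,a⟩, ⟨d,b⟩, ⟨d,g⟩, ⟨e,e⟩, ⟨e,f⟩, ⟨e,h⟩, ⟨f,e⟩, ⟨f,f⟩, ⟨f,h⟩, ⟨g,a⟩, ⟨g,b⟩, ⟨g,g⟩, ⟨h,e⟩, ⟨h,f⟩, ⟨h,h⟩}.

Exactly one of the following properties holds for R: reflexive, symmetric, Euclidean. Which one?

Euclidean

Reflexive: no — d is not related to itself.
Symmetric: no — d R a but not a R d.
Euclidean: yes — any two successors of a common world are R-related.
Only Euclidean holds.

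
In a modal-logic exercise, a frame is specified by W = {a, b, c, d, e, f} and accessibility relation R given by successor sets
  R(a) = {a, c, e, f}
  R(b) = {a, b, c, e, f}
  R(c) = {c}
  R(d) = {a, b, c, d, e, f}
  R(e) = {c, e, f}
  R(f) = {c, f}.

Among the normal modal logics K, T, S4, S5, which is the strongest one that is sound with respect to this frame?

S4

Reflexive (axiom T): yes — every world is R-related to itself.
Transitive (axiom 4): yes — every two-step R-path is closed by a direct edge.
Euclidean (axiom 5): no — a R c and a R e, but not c R e.
So F validates K, T, S4; S5 would additionally require R to be Euclidean. The strongest is S4.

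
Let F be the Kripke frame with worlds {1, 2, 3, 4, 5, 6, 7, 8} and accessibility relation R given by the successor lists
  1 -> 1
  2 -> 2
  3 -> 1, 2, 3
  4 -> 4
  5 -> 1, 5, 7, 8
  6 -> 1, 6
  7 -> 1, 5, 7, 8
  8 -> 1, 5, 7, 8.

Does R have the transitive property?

Yes

Transitive: yes — every two-step R-path is closed by a direct edge.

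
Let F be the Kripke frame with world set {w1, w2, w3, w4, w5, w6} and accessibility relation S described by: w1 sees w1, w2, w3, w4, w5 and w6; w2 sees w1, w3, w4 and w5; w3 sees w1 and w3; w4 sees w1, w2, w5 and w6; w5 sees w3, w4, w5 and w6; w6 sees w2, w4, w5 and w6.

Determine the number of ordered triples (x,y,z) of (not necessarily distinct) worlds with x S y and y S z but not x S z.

Enumerating: (w2,w1,w2), (w2,w1,w6), (w2,w4,w2), (w2,w4,w6), (w2,w5,w6), (w3,w1,w2), (w3,w1,w4), (w3,w1,w5), (w3,w1,w6), (w4,w1,w3), (w4,w1,w4), (w4,w2,w3), … and 12 more.
Total: 24.

24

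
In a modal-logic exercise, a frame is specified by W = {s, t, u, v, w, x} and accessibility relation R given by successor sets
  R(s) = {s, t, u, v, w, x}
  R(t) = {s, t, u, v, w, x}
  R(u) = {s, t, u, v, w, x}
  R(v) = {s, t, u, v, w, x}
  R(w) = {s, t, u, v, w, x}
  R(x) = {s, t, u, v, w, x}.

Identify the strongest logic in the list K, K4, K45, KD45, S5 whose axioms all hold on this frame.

S5

Transitive (axiom 4): yes — every two-step R-path is closed by a direct edge.
Euclidean (axiom 5): yes — any two successors of a common world are R-related.
Serial (axiom D): yes — every world has a successor (e.g. s R s).
Reflexive (axiom T): yes — every world is R-related to itself.
So F validates K, K4, K45, KD45, S5. The strongest is S5.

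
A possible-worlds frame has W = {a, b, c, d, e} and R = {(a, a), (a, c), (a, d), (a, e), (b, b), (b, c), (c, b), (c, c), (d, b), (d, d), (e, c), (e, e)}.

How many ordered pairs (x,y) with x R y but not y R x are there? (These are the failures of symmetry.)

5

Enumerating: (a,c), (a,d), (a,e), (d,b), (e,c).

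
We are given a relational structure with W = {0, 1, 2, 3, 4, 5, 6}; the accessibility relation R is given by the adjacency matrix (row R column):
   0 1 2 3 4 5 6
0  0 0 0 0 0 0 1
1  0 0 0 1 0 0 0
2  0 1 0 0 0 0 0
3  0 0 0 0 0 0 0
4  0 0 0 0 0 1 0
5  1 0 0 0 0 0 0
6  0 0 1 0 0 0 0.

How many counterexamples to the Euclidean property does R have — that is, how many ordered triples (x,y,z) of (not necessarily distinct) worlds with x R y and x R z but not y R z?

6

Enumerating: (0,6,6), (1,3,3), (2,1,1), (4,5,5), (5,0,0), (6,2,2).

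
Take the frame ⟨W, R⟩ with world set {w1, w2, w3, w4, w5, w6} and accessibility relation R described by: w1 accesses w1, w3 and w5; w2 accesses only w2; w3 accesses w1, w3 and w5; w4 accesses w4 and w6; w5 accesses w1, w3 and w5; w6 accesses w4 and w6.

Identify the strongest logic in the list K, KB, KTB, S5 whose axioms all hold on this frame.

S5

Symmetric (axiom B): yes — every pair in R has its reverse in R.
Reflexive (axiom T): yes — every world is R-related to itself.
Euclidean (axiom 5): yes — any two successors of a common world are R-related.
So F validates K, KB, KTB, S5. The strongest is S5.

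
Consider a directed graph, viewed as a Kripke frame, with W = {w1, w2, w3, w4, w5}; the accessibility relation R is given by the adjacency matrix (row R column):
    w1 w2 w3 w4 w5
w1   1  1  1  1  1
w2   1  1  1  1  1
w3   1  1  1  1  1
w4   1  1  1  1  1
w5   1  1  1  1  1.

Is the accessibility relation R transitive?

Yes

Transitive: yes — every two-step R-path is closed by a direct edge.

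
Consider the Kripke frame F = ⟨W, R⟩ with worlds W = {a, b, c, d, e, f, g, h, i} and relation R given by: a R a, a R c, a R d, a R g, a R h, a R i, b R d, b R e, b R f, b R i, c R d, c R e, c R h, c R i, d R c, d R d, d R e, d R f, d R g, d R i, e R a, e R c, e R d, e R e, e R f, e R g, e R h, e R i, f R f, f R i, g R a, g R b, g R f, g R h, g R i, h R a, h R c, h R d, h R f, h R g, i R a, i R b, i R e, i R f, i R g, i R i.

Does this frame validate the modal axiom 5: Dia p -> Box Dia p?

By correspondence theory, 5 is valid on a frame iff R is Euclidean.
Euclidean: no — a R c and a R g, but not c R g.

No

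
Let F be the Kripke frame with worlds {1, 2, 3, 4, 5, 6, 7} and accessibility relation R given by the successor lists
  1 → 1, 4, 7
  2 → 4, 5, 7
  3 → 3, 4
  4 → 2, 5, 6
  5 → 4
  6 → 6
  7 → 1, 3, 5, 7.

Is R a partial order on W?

No

Reflexive: no — 2 is not related to itself.
Transitive: no — 1 R 4 and 4 R 2, but not 1 R 2.
Antisymmetric: no — 1 R 7 and 7 R 1 with 1 ≠ 7.
So R is not a partial order.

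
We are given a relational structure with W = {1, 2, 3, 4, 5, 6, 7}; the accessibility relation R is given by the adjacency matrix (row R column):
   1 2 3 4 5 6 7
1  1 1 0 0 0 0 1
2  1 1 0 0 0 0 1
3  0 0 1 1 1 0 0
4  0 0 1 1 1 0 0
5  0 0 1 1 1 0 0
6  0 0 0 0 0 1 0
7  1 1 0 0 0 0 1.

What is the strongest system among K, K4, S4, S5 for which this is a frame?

S5

Transitive (axiom 4): yes — every two-step R-path is closed by a direct edge.
Reflexive (axiom T): yes — every world is R-related to itself.
Euclidean (axiom 5): yes — any two successors of a common world are R-related.
So F validates K, K4, S4, S5. The strongest is S5.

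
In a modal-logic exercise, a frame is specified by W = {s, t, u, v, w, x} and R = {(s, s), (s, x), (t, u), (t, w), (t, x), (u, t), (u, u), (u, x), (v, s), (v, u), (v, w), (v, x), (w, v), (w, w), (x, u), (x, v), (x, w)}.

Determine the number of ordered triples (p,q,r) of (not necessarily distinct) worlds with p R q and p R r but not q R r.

Enumerating: (s,x,s), (s,x,x), (t,u,w), (t,w,u), (t,w,x), (t,x,x), (u,t,t), (u,x,t), (u,x,x), (v,s,u), (v,s,w), (v,u,s), … and 11 more.
Total: 23.

23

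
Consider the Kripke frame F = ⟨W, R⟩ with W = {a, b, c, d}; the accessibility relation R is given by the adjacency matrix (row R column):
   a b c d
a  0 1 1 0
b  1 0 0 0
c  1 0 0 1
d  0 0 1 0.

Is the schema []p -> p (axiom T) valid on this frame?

Axiom T corresponds to the accessibility relation being reflexive.
Reflexive: no — a is not related to itself.

No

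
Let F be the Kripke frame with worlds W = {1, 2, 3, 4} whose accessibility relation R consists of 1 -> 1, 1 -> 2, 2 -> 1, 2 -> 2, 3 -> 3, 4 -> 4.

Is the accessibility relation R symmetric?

Yes

Symmetric: yes — every pair in R has its reverse in R.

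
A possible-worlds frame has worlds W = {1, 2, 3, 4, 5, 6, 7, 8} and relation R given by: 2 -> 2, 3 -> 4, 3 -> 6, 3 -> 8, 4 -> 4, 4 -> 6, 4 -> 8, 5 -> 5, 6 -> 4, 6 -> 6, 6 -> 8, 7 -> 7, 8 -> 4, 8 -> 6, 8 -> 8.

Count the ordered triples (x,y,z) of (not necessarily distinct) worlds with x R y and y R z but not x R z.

0

R is transitive; there are no such tuples.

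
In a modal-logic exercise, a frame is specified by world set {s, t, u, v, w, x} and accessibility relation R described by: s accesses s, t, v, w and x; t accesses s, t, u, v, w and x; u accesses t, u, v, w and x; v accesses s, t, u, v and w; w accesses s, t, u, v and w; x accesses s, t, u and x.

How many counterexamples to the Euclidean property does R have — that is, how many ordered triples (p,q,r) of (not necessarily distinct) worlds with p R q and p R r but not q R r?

20

Enumerating: (s,v,x), (s,w,x), (s,x,v), (s,x,w), (t,s,u), (t,u,s), (t,v,x), (t,w,x), (t,x,v), (t,x,w), (u,v,x), (u,w,x), … and 8 more.
Total: 20.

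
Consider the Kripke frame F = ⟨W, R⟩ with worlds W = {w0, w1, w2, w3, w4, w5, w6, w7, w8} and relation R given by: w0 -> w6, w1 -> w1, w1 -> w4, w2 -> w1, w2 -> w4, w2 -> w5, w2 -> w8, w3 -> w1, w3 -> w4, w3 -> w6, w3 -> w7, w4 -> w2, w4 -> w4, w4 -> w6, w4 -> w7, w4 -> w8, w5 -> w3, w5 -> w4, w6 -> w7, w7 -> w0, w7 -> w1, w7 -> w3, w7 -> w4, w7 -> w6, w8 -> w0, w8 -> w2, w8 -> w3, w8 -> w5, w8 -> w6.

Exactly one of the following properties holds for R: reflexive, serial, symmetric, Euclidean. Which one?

Reflexive: no — w0 is not related to itself.
Serial: yes — every world has a successor (e.g. w0 R w6).
Symmetric: no — w0 R w6 but not w6 R w0.
Euclidean: no — w2 R w1 and w2 R w5, but not w1 R w5.
Only serial holds.

serial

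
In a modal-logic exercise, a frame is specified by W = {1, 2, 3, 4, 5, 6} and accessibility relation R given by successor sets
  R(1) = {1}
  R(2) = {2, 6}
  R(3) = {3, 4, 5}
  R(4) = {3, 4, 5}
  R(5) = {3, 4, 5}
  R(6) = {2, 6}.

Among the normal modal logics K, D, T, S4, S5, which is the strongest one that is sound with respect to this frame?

Serial (axiom D): yes — every world has a successor (e.g. 1 R 1).
Reflexive (axiom T): yes — every world is R-related to itself.
Transitive (axiom 4): yes — every two-step R-path is closed by a direct edge.
Euclidean (axiom 5): yes — any two successors of a common world are R-related.
So F validates K, D, T, S4, S5. The strongest is S5.

S5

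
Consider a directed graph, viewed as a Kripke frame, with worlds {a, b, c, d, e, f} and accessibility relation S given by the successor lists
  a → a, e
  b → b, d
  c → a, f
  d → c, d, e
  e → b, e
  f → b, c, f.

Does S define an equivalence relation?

Reflexive: no — c is not related to itself.
Symmetric: no — a S e but not e S a.
Transitive: no — a S e and e S b, but not a S b.
So S is not an equivalence relation.

No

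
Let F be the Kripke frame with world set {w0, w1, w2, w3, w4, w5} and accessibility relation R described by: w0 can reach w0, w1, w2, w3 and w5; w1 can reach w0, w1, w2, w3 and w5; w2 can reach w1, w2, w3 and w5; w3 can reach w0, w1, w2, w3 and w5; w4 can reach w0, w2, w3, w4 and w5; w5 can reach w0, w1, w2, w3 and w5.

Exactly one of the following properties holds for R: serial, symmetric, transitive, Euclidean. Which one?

Serial: yes — every world has a successor (e.g. w0 R w0).
Symmetric: no — w0 R w2 but not w2 R w0.
Transitive: no — w2 R w1 and w1 R w0, but not w2 R w0.
Euclidean: no — w1 R w2 and w1 R w0, but not w2 R w0.
Only serial holds.

serial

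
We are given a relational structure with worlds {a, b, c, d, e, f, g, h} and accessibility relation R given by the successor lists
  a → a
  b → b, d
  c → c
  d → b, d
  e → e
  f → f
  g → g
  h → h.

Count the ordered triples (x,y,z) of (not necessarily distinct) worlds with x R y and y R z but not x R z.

R is transitive; there are no such tuples.

0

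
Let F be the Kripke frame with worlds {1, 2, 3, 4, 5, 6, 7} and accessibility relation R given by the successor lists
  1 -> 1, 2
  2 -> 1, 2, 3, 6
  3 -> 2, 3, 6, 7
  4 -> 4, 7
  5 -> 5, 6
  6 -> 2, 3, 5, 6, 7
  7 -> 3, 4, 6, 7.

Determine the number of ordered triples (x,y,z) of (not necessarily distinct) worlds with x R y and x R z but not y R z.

Enumerating: (2,1,3), (2,1,6), (2,3,1), (2,6,1), (3,2,7), (3,7,2), (6,2,5), (6,2,7), (6,3,5), (6,5,2), (6,5,3), (6,5,7), (6,7,2), (6,7,5), (7,3,4), (7,4,3), (7,4,6), (7,6,4).

18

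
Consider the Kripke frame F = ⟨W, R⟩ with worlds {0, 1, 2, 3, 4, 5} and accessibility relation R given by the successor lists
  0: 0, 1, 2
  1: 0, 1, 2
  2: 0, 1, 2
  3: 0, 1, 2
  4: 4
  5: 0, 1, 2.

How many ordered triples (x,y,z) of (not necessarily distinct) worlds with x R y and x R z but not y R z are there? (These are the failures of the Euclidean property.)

R is Euclidean; there are no such tuples.

0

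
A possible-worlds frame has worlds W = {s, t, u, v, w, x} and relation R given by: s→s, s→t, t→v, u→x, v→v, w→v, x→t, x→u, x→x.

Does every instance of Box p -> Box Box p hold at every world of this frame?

No

Axiom 4 corresponds to the accessibility relation being transitive.
Transitive: no — s R t and t R v, but not s R v.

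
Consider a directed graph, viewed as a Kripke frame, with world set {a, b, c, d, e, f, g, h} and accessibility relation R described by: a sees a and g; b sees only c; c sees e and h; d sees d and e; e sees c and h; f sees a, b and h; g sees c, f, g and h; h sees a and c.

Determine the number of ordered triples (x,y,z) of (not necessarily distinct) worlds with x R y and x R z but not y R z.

28

Enumerating: (a,g,a), (b,c,c), (c,e,e), (c,h,e), (c,h,h), (d,e,d), (d,e,e), (e,c,c), (e,h,h), (f,a,b), (f,a,h), (f,b,a), … and 16 more.
Total: 28.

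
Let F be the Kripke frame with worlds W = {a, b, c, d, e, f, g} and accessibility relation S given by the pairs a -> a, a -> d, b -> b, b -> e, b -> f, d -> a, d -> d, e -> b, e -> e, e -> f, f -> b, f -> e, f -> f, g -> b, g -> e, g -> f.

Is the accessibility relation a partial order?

Reflexive: no — c is not related to itself.
Transitive: yes — every two-step S-path is closed by a direct edge.
Antisymmetric: no — a S d and d S a with a ≠ d.
So S is not a partial order.

No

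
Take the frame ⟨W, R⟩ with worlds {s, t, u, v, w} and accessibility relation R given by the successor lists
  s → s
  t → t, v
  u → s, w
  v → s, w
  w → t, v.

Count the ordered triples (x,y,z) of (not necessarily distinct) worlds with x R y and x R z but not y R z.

10

Enumerating: (t,v,t), (t,v,v), (u,s,w), (u,w,s), (u,w,w), (v,s,w), (v,w,s), (v,w,w), (w,v,t), (w,v,v).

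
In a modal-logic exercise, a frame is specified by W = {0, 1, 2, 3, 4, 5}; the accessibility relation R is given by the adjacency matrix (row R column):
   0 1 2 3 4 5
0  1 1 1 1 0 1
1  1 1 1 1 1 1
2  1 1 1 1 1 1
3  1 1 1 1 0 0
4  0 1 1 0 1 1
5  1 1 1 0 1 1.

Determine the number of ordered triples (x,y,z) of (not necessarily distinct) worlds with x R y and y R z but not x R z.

16

Enumerating: (0,1,4), (0,2,4), (0,5,4), (3,0,5), (3,1,4), (3,1,5), (3,2,4), (3,2,5), (4,1,0), (4,1,3), (4,2,0), (4,2,3), (4,5,0), (5,0,3), (5,1,3), (5,2,3).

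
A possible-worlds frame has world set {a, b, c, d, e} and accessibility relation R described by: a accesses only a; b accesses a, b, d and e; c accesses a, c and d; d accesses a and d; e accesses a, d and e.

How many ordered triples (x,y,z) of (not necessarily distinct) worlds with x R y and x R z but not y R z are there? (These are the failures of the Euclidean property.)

Enumerating: (b,a,b), (b,a,d), (b,a,e), (b,d,b), (b,d,e), (b,e,b), (c,a,c), (c,a,d), (c,d,c), (d,a,d), (e,a,d), (e,a,e), (e,d,e).

13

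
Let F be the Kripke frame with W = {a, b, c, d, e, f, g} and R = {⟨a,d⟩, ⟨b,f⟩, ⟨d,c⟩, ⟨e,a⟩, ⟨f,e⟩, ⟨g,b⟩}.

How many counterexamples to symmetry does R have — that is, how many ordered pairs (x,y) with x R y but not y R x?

Enumerating: (a,d), (b,f), (d,c), (e,a), (f,e), (g,b).

6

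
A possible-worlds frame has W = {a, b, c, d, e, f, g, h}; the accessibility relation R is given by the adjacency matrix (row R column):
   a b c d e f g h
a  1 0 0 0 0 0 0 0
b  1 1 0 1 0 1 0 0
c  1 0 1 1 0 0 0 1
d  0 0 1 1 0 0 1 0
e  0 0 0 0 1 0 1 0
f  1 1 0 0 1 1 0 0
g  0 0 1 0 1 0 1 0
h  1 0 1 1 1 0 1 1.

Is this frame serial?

Serial: yes — every world has a successor (e.g. a R a).

Yes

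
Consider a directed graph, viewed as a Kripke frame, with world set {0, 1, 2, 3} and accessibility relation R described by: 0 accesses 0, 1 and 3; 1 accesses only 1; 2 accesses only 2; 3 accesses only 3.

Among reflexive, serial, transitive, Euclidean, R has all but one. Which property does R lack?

Euclidean

Reflexive: yes — every world is R-related to itself.
Serial: yes — every world has a successor (e.g. 0 R 0).
Transitive: yes — every two-step R-path is closed by a direct edge.
Euclidean: no — 0 R 1 and 0 R 3, but not 1 R 3.
Only Euclidean fails.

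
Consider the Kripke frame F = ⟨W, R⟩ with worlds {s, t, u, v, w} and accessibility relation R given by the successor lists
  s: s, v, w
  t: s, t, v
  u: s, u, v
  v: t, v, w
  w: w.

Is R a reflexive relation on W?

Reflexive: yes — every world is R-related to itself.

Yes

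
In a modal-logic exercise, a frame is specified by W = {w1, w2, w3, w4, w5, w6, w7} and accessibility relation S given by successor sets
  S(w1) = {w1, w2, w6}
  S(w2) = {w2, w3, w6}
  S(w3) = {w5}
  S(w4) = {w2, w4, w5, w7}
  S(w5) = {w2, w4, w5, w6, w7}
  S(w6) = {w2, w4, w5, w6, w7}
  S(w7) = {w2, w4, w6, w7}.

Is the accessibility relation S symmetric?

Symmetric: no — w1 S w2 but not w2 S w1.

No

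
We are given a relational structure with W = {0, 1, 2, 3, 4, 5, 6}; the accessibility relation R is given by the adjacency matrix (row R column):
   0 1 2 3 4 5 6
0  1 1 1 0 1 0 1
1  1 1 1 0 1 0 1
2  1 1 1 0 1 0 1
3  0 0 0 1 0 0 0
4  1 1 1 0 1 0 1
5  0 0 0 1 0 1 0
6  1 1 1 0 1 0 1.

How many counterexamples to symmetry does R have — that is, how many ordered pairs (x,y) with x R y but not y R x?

Enumerating: (5,3).

1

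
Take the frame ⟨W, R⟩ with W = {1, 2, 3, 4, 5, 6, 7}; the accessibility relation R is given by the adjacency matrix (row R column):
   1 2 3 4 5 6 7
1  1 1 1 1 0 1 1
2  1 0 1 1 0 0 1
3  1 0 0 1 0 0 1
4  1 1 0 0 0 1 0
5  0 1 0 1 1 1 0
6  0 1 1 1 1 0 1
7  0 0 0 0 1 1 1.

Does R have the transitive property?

No

Transitive: no — 1 R 6 and 6 R 5, but not 1 R 5.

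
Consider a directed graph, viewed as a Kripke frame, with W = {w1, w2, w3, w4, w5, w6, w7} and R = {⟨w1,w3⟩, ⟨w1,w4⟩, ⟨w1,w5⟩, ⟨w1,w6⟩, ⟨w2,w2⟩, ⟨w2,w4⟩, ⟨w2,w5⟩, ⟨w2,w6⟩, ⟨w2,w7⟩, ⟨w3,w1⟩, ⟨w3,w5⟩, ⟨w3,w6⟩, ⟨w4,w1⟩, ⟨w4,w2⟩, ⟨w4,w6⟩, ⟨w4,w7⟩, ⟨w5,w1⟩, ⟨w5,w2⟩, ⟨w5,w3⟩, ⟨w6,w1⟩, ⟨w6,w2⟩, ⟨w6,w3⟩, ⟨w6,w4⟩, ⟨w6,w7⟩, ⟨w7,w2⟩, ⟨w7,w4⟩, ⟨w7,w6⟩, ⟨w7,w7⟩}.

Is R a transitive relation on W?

Transitive: no — w1 R w4 and w4 R w2, but not w1 R w2.

No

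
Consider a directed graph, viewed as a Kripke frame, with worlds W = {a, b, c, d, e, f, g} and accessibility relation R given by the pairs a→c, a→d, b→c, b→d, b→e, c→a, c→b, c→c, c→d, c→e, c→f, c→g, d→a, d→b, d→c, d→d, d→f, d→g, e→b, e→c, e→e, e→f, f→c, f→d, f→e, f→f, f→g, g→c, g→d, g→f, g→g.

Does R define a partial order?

No

Reflexive: no — a is not related to itself.
Transitive: no — a R c and c R b, but not a R b.
Antisymmetric: no — a R c and c R a with a ≠ c.
So R is not a partial order.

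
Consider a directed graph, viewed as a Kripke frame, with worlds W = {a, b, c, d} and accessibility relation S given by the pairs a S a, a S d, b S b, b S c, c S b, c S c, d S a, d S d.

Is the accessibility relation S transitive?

Transitive: yes — every two-step S-path is closed by a direct edge.

Yes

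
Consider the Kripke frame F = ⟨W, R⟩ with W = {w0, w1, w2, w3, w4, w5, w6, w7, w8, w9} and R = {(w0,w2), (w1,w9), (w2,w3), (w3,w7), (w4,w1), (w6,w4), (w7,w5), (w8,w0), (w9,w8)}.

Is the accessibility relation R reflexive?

Reflexive: no — w0 is not related to itself.

No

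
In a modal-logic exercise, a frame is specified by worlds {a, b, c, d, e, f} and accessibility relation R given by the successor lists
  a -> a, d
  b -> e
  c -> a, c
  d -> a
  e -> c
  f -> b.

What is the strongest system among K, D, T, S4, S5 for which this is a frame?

Serial (axiom D): yes — every world has a successor (e.g. a R a).
Reflexive (axiom T): no — b is not related to itself.
Transitive (axiom 4): no — b R e and e R c, but not b R c.
Euclidean (axiom 5): no — a R d and a R d, but not d R d.
So F validates K, D; T would additionally require R to be reflexive. The strongest is D.

D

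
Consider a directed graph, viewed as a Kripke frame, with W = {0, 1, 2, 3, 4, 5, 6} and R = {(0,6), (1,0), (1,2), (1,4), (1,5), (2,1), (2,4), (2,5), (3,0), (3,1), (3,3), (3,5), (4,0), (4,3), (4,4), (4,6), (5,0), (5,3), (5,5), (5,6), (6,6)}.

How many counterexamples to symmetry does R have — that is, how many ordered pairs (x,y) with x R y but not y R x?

Enumerating: (0,6), (1,0), (1,4), (1,5), (2,4), (2,5), (3,0), (3,1), (4,0), (4,3), (4,6), (5,0), (5,6).

13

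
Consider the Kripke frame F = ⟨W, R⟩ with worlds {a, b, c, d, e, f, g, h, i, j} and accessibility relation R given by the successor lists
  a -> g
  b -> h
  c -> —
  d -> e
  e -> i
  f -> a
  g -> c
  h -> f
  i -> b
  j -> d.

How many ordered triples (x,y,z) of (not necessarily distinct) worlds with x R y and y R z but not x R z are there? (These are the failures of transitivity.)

8

Enumerating: (a,g,c), (b,h,f), (d,e,i), (e,i,b), (f,a,g), (h,f,a), (i,b,h), (j,d,e).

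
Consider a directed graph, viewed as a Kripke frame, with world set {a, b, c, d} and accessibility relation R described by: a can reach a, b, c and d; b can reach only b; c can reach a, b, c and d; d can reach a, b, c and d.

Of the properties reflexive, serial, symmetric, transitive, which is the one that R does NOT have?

symmetric

Reflexive: yes — every world is R-related to itself.
Serial: yes — every world has a successor (e.g. a R a).
Symmetric: no — a R b but not b R a.
Transitive: yes — every two-step R-path is closed by a direct edge.
Only symmetric fails.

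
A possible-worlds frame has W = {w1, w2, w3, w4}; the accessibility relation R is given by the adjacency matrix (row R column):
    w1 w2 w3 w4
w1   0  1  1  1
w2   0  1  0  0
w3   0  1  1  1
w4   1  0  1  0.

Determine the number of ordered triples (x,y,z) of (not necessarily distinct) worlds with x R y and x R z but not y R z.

Enumerating: (w1,w2,w3), (w1,w2,w4), (w1,w4,w2), (w1,w4,w4), (w3,w2,w3), (w3,w2,w4), (w3,w4,w2), (w3,w4,w4), (w4,w1,w1), (w4,w3,w1).

10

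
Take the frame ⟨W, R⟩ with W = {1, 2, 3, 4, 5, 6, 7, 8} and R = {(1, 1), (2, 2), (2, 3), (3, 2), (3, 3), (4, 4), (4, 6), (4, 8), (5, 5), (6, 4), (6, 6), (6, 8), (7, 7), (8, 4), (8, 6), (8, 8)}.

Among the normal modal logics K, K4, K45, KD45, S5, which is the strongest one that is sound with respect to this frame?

S5

Transitive (axiom 4): yes — every two-step R-path is closed by a direct edge.
Euclidean (axiom 5): yes — any two successors of a common world are R-related.
Serial (axiom D): yes — every world has a successor (e.g. 1 R 1).
Reflexive (axiom T): yes — every world is R-related to itself.
So F validates K, K4, K45, KD45, S5. The strongest is S5.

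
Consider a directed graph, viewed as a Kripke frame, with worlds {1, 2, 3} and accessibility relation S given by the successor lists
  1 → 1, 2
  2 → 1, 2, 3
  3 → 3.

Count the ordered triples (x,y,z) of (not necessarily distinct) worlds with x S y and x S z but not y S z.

3

Enumerating: (2,1,3), (2,3,1), (2,3,2).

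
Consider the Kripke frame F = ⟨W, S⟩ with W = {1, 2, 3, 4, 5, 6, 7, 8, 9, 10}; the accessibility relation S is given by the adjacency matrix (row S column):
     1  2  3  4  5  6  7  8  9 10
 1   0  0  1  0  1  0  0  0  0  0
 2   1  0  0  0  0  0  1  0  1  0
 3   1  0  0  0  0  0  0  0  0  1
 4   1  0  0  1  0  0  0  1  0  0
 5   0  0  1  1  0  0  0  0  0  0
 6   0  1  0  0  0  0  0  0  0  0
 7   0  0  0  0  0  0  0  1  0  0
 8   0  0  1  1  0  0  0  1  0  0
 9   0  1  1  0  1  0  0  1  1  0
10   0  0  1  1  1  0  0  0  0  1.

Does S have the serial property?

Serial: yes — every world has a successor (e.g. 1 S 3).

Yes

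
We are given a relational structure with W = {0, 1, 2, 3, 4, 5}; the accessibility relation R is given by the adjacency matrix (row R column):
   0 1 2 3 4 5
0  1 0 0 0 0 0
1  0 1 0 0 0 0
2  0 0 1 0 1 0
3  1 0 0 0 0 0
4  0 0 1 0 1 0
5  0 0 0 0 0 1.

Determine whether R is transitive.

Yes

Transitive: yes — every two-step R-path is closed by a direct edge.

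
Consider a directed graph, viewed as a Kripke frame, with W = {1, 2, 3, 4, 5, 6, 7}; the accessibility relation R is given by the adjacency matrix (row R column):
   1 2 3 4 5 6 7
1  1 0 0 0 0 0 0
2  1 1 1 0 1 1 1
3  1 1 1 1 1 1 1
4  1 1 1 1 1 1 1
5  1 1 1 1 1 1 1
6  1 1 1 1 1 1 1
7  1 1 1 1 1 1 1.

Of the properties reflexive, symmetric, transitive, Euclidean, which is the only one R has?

reflexive

Reflexive: yes — every world is R-related to itself.
Symmetric: no — 2 R 1 but not 1 R 2.
Transitive: no — 2 R 3 and 3 R 4, but not 2 R 4.
Euclidean: no — 2 R 1 and 2 R 3, but not 1 R 3.
Only reflexive holds.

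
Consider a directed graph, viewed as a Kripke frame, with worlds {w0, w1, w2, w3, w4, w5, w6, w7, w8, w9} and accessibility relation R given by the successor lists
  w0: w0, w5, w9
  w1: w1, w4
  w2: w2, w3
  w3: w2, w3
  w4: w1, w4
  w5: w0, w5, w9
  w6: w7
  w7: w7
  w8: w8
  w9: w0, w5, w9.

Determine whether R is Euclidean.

Yes

Euclidean: yes — any two successors of a common world are R-related.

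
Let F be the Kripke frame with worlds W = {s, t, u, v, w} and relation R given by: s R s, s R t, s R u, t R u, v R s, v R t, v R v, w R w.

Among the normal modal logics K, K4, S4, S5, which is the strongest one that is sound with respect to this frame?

Transitive (axiom 4): no — v R s and s R u, but not v R u.
Reflexive (axiom T): no — t is not related to itself.
Euclidean (axiom 5): no — s R u and s R t, but not u R t.
So F validates K; K4 would additionally require R to be transitive. The strongest is K.

K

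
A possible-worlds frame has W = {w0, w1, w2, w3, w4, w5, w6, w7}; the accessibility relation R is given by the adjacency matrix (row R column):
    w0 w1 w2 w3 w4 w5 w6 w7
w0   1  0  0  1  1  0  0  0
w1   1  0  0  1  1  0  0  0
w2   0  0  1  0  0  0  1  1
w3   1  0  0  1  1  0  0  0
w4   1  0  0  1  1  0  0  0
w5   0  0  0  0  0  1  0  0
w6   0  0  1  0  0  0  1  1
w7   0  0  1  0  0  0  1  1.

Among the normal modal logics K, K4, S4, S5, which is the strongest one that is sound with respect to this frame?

K4

Transitive (axiom 4): yes — every two-step R-path is closed by a direct edge.
Reflexive (axiom T): no — w1 is not related to itself.
Euclidean (axiom 5): yes — any two successors of a common world are R-related.
So F validates K, K4; S4 would additionally require R to be reflexive. The strongest is K4.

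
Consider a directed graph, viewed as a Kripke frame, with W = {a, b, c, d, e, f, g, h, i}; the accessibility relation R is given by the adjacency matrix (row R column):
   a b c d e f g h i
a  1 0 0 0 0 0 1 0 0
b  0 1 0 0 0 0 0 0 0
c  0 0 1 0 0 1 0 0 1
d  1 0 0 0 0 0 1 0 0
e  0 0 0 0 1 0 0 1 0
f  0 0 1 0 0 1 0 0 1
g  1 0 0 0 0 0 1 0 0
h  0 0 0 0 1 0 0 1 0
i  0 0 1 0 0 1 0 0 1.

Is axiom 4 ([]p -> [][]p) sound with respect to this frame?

By correspondence theory, 4 is valid on a frame iff R is transitive.
Transitive: yes — every two-step R-path is closed by a direct edge.

Yes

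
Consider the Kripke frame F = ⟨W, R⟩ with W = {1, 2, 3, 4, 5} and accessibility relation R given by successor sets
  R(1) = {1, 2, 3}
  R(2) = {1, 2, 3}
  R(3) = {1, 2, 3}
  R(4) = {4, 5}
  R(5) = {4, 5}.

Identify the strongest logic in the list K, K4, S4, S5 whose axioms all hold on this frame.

Transitive (axiom 4): yes — every two-step R-path is closed by a direct edge.
Reflexive (axiom T): yes — every world is R-related to itself.
Euclidean (axiom 5): yes — any two successors of a common world are R-related.
So F validates K, K4, S4, S5. The strongest is S5.

S5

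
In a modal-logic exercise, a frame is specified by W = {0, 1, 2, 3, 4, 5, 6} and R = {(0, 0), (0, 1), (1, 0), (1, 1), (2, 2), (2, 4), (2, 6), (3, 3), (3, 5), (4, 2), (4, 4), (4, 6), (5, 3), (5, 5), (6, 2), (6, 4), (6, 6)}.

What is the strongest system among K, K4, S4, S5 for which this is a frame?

S5

Transitive (axiom 4): yes — every two-step R-path is closed by a direct edge.
Reflexive (axiom T): yes — every world is R-related to itself.
Euclidean (axiom 5): yes — any two successors of a common world are R-related.
So F validates K, K4, S4, S5. The strongest is S5.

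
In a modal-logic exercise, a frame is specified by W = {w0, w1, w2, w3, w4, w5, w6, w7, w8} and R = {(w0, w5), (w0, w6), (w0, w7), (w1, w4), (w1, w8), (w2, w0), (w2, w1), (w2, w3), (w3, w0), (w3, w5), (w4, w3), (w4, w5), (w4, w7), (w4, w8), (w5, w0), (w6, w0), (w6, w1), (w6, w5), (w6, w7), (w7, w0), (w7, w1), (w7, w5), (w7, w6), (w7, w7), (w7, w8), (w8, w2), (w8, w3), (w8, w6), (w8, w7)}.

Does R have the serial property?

Yes

Serial: yes — every world has a successor (e.g. w0 R w5).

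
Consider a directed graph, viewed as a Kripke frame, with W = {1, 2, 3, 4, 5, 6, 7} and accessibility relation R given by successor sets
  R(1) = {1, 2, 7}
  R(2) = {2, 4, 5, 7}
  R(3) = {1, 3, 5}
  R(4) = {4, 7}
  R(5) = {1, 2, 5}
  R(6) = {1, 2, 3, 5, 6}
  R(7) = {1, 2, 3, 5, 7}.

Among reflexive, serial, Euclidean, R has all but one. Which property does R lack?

Reflexive: yes — every world is R-related to itself.
Serial: yes — every world has a successor (e.g. 1 R 1).
Euclidean: no — 2 R 4 and 2 R 5, but not 4 R 5.
Only Euclidean fails.

Euclidean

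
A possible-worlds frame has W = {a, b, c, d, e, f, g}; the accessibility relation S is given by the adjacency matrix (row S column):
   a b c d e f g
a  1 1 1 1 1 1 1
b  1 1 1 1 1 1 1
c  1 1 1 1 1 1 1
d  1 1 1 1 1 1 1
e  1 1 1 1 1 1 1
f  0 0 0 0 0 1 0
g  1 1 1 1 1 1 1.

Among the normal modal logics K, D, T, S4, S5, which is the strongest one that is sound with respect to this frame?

Serial (axiom D): yes — every world has a successor (e.g. a S a).
Reflexive (axiom T): yes — every world is S-related to itself.
Transitive (axiom 4): yes — every two-step S-path is closed by a direct edge.
Euclidean (axiom 5): no — a S f and a S b, but not f S b.
So F validates K, D, T, S4; S5 would additionally require S to be Euclidean. The strongest is S4.

S4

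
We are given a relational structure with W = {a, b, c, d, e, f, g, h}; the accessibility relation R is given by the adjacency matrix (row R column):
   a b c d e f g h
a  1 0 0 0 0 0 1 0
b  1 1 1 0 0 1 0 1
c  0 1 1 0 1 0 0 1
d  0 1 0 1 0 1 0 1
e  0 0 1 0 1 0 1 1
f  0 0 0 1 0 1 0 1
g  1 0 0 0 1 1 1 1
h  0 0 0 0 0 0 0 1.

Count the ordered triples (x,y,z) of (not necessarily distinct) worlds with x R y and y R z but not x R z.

17

Enumerating: (a,g,e), (a,g,f), (a,g,h), (b,a,g), (b,c,e), (b,f,d), (c,b,a), (c,b,f), (c,e,g), (d,b,a), (d,b,c), (e,c,b), (e,g,a), (e,g,f), (f,d,b), (g,e,c), (g,f,d).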